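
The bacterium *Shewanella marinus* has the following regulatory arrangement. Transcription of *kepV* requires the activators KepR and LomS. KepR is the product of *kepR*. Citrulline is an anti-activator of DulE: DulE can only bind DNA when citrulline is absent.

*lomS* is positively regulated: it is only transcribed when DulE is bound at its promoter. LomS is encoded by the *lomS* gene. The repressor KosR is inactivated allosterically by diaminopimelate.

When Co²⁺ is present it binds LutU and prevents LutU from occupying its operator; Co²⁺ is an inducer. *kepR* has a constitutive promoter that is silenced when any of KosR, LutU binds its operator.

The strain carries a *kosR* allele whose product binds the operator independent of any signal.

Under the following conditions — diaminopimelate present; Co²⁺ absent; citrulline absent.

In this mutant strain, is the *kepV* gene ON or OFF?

KosR is constitutively active in this strain.
Co²⁺ is absent, so LutU is active.
With repressor KosR bound, *kepR* is not transcribed.
So KepR is not produced.
Citrulline is absent, so DulE is active.
No repressor is bound and DulE is active, so *lomS* is transcribed.
So LomS is produced and active.
Required activator KepR is absent, so *kepV* is not transcribed.

OFF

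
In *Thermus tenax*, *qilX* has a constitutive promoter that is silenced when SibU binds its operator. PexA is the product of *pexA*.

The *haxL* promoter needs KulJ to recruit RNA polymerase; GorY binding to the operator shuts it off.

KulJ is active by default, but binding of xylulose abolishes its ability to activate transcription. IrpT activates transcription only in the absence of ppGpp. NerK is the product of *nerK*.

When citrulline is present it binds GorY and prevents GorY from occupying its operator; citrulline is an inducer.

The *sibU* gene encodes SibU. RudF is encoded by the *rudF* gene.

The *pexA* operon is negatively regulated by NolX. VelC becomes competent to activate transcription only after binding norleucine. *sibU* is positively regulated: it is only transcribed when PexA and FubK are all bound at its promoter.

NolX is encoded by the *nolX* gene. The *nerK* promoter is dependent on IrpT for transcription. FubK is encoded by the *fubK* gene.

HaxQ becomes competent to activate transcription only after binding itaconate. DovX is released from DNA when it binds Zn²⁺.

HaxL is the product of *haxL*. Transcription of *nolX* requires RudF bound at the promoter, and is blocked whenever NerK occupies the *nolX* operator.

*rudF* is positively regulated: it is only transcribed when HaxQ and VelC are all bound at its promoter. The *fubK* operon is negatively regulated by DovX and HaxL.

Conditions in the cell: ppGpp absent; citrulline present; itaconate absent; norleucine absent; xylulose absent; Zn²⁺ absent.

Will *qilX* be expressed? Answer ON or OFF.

ON

ppGpp is absent, so IrpT is active.
No repressor is bound and IrpT is active, so *nerK* is transcribed.
So NerK is produced and active.
Itaconate is absent, so HaxQ is inactive.
Norleucine is absent, so VelC is inactive.
Required activator HaxQ is absent, so *rudF* is not transcribed.
So RudF is not produced.
With repressor NerK bound, *nolX* is not transcribed.
So NolX is not produced.
With no repressor bound, *pexA* is transcribed.
So PexA is produced and active.
Zn²⁺ is absent, so DovX is active.
Xylulose is absent, so KulJ is active.
Citrulline is present, so GorY is inactive.
No repressor is bound and KulJ is active, so *haxL* is transcribed.
So HaxL is produced and active.
With repressor DovX bound, *fubK* is not transcribed.
So FubK is not produced.
Required activator FubK is absent, so *sibU* is not transcribed.
So SibU is not produced.
With no repressor bound, *qilX* is transcribed.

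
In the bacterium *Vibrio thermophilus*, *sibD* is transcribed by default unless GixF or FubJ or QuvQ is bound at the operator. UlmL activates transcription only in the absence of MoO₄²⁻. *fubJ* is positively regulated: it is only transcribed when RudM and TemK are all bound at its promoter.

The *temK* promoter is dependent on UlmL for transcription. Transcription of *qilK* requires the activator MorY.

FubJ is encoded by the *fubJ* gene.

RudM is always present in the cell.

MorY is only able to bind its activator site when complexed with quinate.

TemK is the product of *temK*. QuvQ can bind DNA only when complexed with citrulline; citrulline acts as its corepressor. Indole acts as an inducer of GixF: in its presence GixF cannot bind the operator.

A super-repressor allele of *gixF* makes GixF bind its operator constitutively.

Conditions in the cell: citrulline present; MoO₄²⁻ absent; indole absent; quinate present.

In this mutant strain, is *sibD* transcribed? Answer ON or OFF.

OFF

GixF is constitutively active in this strain.
RudM is produced constitutively and is active.
MoO₄²⁻ is absent, so UlmL is active.
No repressor is bound and UlmL is active, so *temK* is transcribed.
So TemK is produced and active.
No repressor is bound and RudM and TemK are active, so *fubJ* is transcribed.
So FubJ is produced and active.
Citrulline is present, so QuvQ is active.
With repressor GixF bound, *sibD* is not transcribed.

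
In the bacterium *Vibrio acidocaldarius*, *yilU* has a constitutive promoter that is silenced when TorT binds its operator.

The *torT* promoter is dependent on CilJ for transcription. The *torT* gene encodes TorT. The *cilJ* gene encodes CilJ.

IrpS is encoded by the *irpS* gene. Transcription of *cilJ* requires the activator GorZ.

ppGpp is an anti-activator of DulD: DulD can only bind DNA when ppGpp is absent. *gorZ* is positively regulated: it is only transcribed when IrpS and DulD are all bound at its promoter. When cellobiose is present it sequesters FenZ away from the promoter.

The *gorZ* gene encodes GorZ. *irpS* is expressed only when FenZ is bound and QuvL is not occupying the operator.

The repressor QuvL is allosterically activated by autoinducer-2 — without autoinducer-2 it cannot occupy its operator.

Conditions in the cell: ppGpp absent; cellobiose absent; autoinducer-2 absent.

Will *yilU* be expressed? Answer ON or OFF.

Cellobiose is absent, so FenZ is active.
Autoinducer-2 is absent, so QuvL is inactive.
No repressor is bound and FenZ is active, so *irpS* is transcribed.
So IrpS is produced and active.
ppGpp is absent, so DulD is active.
No repressor is bound and IrpS and DulD are active, so *gorZ* is transcribed.
So GorZ is produced and active.
No repressor is bound and GorZ is active, so *cilJ* is transcribed.
So CilJ is produced and active.
No repressor is bound and CilJ is active, so *torT* is transcribed.
So TorT is produced and active.
With repressor TorT bound, *yilU* is not transcribed.

OFF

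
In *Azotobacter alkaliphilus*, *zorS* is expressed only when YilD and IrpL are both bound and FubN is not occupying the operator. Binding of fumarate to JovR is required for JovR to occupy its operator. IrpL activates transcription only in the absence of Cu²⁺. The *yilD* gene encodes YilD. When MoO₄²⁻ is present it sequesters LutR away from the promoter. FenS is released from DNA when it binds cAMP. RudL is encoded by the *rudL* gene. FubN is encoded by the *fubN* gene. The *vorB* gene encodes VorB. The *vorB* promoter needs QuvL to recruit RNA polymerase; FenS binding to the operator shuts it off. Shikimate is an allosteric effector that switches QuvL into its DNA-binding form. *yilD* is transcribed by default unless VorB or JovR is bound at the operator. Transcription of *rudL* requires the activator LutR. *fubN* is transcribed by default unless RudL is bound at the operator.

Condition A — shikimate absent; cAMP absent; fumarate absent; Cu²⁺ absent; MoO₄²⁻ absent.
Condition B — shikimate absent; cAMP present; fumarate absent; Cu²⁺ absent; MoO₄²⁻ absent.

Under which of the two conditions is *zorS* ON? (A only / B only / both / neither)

Condition A:
Shikimate is absent, so QuvL is inactive.
cAMP is absent, so FenS is active.
With repressor FenS bound, *vorB* is not transcribed.
So VorB is not produced.
Fumarate is absent, so JovR is inactive.
With no repressor bound, *yilD* is transcribed.
So YilD is produced and active.
Cu²⁺ is absent, so IrpL is active.
MoO₄²⁻ is absent, so LutR is active.
No repressor is bound and LutR is active, so *rudL* is transcribed.
So RudL is produced and active.
With repressor RudL bound, *fubN* is not transcribed.
So FubN is not produced.
No repressor is bound and YilD and IrpL are active, so *zorS* is transcribed.
→ *zorS* is ON in A.
Condition B:
Shikimate is absent, so QuvL is inactive.
cAMP is present, so FenS is inactive.
Required activator QuvL is absent, so *vorB* is not transcribed.
So VorB is not produced.
Fumarate is absent, so JovR is inactive.
With no repressor bound, *yilD* is transcribed.
So YilD is produced and active.
Cu²⁺ is absent, so IrpL is active.
MoO₄²⁻ is absent, so LutR is active.
No repressor is bound and LutR is active, so *rudL* is transcribed.
So RudL is produced and active.
With repressor RudL bound, *fubN* is not transcribed.
So FubN is not produced.
No repressor is bound and YilD and IrpL are active, so *zorS* is transcribed.
→ *zorS* is ON in B.

both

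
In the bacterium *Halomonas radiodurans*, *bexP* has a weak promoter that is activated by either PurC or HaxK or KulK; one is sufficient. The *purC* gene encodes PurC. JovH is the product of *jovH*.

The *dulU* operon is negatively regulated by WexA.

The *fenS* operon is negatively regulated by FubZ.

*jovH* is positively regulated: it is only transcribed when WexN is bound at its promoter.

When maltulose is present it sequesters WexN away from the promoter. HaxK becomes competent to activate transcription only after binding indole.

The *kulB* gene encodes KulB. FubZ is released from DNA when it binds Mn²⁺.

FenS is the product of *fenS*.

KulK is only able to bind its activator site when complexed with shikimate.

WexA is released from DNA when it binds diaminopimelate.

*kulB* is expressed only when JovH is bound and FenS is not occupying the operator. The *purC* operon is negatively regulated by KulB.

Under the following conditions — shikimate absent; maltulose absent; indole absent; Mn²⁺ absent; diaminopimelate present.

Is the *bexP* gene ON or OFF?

OFF

Mn²⁺ is absent, so FubZ is active.
With repressor FubZ bound, *fenS* is not transcribed.
So FenS is not produced.
Maltulose is absent, so WexN is active.
No repressor is bound and WexN is active, so *jovH* is transcribed.
So JovH is produced and active.
No repressor is bound and JovH is active, so *kulB* is transcribed.
So KulB is produced and active.
With repressor KulB bound, *purC* is not transcribed.
So PurC is not produced.
Indole is absent, so HaxK is inactive.
Shikimate is absent, so KulK is inactive.
No activator is available at the *bexP* promoter, so *bexP* is not transcribed.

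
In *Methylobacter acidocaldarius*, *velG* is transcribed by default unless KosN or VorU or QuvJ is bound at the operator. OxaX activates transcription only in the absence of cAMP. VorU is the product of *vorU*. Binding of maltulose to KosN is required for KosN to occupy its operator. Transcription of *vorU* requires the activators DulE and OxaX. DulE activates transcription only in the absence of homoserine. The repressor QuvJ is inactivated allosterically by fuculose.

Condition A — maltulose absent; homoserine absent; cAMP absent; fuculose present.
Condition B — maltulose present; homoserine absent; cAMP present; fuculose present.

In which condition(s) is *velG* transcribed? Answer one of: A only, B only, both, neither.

Condition A:
Maltulose is absent, so KosN is inactive.
Homoserine is absent, so DulE is active.
cAMP is absent, so OxaX is active.
No repressor is bound and DulE and OxaX are active, so *vorU* is transcribed.
So VorU is produced and active.
Fuculose is present, so QuvJ is inactive.
With repressor VorU bound, *velG* is not transcribed.
→ *velG* is OFF in A.
Condition B:
Maltulose is present, so KosN is active.
Homoserine is absent, so DulE is active.
cAMP is present, so OxaX is inactive.
Required activator OxaX is absent, so *vorU* is not transcribed.
So VorU is not produced.
Fuculose is present, so QuvJ is inactive.
With repressor KosN bound, *velG* is not transcribed.
→ *velG* is OFF in B.

neither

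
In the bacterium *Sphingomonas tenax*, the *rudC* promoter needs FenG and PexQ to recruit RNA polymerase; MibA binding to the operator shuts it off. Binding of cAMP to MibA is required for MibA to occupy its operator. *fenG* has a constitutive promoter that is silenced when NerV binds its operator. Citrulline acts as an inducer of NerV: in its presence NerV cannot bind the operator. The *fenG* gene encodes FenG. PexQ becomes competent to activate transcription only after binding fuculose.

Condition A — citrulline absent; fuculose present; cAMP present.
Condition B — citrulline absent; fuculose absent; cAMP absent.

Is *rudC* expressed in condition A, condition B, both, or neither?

neither

Condition A:
Citrulline is absent, so NerV is active.
With repressor NerV bound, *fenG* is not transcribed.
So FenG is not produced.
Fuculose is present, so PexQ is active.
cAMP is present, so MibA is active.
With repressor MibA bound, *rudC* is not transcribed.
→ *rudC* is OFF in A.
Condition B:
Citrulline is absent, so NerV is active.
With repressor NerV bound, *fenG* is not transcribed.
So FenG is not produced.
Fuculose is absent, so PexQ is inactive.
cAMP is absent, so MibA is inactive.
Required activator FenG is absent, so *rudC* is not transcribed.
→ *rudC* is OFF in B.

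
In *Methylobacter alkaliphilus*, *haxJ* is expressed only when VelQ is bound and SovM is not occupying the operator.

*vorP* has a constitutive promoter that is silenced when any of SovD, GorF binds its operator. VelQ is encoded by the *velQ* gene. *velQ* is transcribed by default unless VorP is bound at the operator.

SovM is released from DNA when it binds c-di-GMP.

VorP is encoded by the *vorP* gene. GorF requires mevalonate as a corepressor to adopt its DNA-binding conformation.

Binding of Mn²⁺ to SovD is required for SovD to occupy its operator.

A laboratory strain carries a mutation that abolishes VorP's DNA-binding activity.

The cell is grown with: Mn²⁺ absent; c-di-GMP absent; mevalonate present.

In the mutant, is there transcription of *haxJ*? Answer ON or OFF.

c-di-GMP is absent, so SovM is active.
VorP is non-functional in this strain, so it has no effect.
With no repressor bound, *velQ* is transcribed.
So VelQ is produced and active.
With repressor SovM bound, *haxJ* is not transcribed.

OFF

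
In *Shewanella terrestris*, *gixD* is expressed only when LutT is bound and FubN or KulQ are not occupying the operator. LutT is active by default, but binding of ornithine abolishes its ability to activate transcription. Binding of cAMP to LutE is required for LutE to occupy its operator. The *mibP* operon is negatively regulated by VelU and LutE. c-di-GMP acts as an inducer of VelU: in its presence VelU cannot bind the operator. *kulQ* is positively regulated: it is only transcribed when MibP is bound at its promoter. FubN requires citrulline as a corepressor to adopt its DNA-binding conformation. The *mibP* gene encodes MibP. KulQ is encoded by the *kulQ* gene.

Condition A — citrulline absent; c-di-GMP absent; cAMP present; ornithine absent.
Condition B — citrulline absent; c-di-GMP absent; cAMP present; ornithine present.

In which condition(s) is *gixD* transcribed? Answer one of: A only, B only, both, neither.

A only

Condition A:
Citrulline is absent, so FubN is inactive.
c-di-GMP is absent, so VelU is active.
cAMP is present, so LutE is active.
With repressor VelU bound, *mibP* is not transcribed.
So MibP is not produced.
Required activator MibP is absent, so *kulQ* is not transcribed.
So KulQ is not produced.
Ornithine is absent, so LutT is active.
No repressor is bound and LutT is active, so *gixD* is transcribed.
→ *gixD* is ON in A.
Condition B:
Citrulline is absent, so FubN is inactive.
c-di-GMP is absent, so VelU is active.
cAMP is present, so LutE is active.
With repressor VelU bound, *mibP* is not transcribed.
So MibP is not produced.
Required activator MibP is absent, so *kulQ* is not transcribed.
So KulQ is not produced.
Ornithine is present, so LutT is inactive.
Required activator LutT is absent, so *gixD* is not transcribed.
→ *gixD* is OFF in B.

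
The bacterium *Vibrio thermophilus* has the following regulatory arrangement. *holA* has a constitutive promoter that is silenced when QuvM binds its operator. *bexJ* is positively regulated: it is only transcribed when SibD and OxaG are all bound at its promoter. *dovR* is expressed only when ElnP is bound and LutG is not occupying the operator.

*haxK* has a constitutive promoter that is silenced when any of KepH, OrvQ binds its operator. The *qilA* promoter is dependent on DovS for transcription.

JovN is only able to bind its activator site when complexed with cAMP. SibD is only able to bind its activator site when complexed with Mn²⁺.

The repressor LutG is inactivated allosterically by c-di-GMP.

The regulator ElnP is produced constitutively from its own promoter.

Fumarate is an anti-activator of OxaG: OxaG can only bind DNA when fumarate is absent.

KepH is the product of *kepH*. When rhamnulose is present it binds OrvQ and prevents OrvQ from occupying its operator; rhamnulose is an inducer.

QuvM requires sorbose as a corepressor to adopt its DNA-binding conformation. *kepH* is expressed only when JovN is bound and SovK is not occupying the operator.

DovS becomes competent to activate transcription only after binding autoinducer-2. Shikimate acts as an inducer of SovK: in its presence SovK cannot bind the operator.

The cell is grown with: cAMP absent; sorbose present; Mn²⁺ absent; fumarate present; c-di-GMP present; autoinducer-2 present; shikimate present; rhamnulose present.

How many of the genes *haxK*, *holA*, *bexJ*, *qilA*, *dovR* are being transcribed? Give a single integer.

3

cAMP is absent, so JovN is inactive.
Shikimate is present, so SovK is inactive.
Required activator JovN is absent, so *kepH* is not transcribed.
So KepH is not produced.
Rhamnulose is present, so OrvQ is inactive.
With no repressor bound, *haxK* is transcribed.
→ *haxK* is ON.
Sorbose is present, so QuvM is active.
With repressor QuvM bound, *holA* is not transcribed.
→ *holA* is OFF.
Mn²⁺ is absent, so SibD is inactive.
Fumarate is present, so OxaG is inactive.
Required activator SibD is absent, so *bexJ* is not transcribed.
→ *bexJ* is OFF.
Autoinducer-2 is present, so DovS is active.
No repressor is bound and DovS is active, so *qilA* is transcribed.
→ *qilA* is ON.
c-di-GMP is present, so LutG is inactive.
ElnP is produced constitutively and is active.
No repressor is bound and ElnP is active, so *dovR* is transcribed.
→ *dovR* is ON.
3 of the 5 genes are transcribed.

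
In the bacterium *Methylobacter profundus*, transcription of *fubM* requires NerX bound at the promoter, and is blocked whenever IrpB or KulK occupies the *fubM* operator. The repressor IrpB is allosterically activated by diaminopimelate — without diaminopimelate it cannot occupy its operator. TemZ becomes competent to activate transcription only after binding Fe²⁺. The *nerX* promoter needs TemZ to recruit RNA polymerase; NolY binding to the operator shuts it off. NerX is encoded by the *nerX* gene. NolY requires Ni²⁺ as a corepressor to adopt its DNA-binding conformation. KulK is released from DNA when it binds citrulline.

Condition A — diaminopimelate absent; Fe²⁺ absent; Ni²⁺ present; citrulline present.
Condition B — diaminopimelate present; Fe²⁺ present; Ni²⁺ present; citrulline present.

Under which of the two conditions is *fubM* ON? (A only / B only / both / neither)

Condition A:
Diaminopimelate is absent, so IrpB is inactive.
Fe²⁺ is absent, so TemZ is inactive.
Ni²⁺ is present, so NolY is active.
With repressor NolY bound, *nerX* is not transcribed.
So NerX is not produced.
Citrulline is present, so KulK is inactive.
Required activator NerX is absent, so *fubM* is not transcribed.
→ *fubM* is OFF in A.
Condition B:
Diaminopimelate is present, so IrpB is active.
Fe²⁺ is present, so TemZ is active.
Ni²⁺ is present, so NolY is active.
With repressor NolY bound, *nerX* is not transcribed.
So NerX is not produced.
Citrulline is present, so KulK is inactive.
With repressor IrpB bound, *fubM* is not transcribed.
→ *fubM* is OFF in B.

neither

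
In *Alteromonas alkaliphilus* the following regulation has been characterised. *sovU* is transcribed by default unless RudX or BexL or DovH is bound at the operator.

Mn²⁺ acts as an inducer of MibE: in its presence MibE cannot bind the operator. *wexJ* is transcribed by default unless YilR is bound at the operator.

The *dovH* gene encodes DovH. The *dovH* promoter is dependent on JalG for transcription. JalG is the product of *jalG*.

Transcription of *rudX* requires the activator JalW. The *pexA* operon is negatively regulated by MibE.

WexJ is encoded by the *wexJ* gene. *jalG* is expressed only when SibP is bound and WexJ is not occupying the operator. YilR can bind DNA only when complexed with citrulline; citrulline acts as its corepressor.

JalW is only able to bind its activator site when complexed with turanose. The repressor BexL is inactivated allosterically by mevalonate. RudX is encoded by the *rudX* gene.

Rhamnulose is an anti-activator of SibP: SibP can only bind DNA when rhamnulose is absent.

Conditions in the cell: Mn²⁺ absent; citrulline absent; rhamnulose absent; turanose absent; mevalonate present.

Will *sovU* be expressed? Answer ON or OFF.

Turanose is absent, so JalW is inactive.
Required activator JalW is absent, so *rudX* is not transcribed.
So RudX is not produced.
Mevalonate is present, so BexL is inactive.
Rhamnulose is absent, so SibP is active.
Citrulline is absent, so YilR is inactive.
With no repressor bound, *wexJ* is transcribed.
So WexJ is produced and active.
With repressor WexJ bound, *jalG* is not transcribed.
So JalG is not produced.
Required activator JalG is absent, so *dovH* is not transcribed.
So DovH is not produced.
With no repressor bound, *sovU* is transcribed.

ON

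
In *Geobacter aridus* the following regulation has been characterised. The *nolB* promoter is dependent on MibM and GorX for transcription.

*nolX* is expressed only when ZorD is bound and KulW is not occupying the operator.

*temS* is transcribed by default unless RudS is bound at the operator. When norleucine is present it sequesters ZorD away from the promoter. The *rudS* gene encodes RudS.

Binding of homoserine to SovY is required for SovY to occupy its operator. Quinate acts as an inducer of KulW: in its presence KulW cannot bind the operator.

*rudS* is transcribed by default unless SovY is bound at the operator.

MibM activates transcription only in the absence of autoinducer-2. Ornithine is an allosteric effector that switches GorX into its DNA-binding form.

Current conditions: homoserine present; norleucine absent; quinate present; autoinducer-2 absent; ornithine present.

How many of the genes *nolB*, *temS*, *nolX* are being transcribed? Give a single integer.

3

Autoinducer-2 is absent, so MibM is active.
Ornithine is present, so GorX is active.
No repressor is bound and MibM and GorX are active, so *nolB* is transcribed.
→ *nolB* is ON.
Homoserine is present, so SovY is active.
With repressor SovY bound, *rudS* is not transcribed.
So RudS is not produced.
With no repressor bound, *temS* is transcribed.
→ *temS* is ON.
Quinate is present, so KulW is inactive.
Norleucine is absent, so ZorD is active.
No repressor is bound and ZorD is active, so *nolX* is transcribed.
→ *nolX* is ON.
3 of the 3 genes are transcribed.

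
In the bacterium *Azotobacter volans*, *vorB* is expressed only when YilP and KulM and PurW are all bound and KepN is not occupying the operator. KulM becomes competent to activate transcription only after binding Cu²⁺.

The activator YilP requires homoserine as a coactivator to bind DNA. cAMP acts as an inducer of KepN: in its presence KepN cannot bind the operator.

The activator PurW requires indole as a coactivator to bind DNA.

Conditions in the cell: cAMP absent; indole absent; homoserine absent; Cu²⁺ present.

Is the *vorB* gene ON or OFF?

Homoserine is absent, so YilP is inactive.
Cu²⁺ is present, so KulM is active.
Indole is absent, so PurW is inactive.
cAMP is absent, so KepN is active.
With repressor KepN bound, *vorB* is not transcribed.

OFF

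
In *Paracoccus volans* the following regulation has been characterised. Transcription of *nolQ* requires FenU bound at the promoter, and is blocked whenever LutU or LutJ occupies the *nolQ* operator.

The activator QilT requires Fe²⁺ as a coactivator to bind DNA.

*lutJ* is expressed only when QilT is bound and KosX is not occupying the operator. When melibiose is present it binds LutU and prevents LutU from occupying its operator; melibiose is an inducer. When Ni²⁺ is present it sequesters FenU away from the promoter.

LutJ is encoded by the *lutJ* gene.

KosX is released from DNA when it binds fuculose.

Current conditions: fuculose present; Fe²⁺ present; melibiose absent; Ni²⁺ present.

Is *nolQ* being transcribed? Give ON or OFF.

OFF

Ni²⁺ is present, so FenU is inactive.
Melibiose is absent, so LutU is active.
Fuculose is present, so KosX is inactive.
Fe²⁺ is present, so QilT is active.
No repressor is bound and QilT is active, so *lutJ* is transcribed.
So LutJ is produced and active.
With repressor LutU bound, *nolQ* is not transcribed.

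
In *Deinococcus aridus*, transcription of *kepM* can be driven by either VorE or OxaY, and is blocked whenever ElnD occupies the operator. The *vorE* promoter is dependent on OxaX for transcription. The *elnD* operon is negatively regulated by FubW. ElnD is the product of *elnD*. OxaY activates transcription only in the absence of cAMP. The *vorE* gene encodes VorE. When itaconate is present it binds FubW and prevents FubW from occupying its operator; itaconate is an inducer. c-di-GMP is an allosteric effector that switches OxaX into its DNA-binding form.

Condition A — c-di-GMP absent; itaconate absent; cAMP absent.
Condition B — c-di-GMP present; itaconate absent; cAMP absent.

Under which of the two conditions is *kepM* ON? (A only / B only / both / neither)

Condition A:
c-di-GMP is absent, so OxaX is inactive.
Required activator OxaX is absent, so *vorE* is not transcribed.
So VorE is not produced.
Itaconate is absent, so FubW is active.
With repressor FubW bound, *elnD* is not transcribed.
So ElnD is not produced.
cAMP is absent, so OxaY is active.
Activator OxaY is present, so *kepM* is transcribed.
→ *kepM* is ON in A.
Condition B:
c-di-GMP is present, so OxaX is active.
No repressor is bound and OxaX is active, so *vorE* is transcribed.
So VorE is produced and active.
Itaconate is absent, so FubW is active.
With repressor FubW bound, *elnD* is not transcribed.
So ElnD is not produced.
cAMP is absent, so OxaY is active.
Activator VorE is present, so *kepM* is transcribed.
→ *kepM* is ON in B.

both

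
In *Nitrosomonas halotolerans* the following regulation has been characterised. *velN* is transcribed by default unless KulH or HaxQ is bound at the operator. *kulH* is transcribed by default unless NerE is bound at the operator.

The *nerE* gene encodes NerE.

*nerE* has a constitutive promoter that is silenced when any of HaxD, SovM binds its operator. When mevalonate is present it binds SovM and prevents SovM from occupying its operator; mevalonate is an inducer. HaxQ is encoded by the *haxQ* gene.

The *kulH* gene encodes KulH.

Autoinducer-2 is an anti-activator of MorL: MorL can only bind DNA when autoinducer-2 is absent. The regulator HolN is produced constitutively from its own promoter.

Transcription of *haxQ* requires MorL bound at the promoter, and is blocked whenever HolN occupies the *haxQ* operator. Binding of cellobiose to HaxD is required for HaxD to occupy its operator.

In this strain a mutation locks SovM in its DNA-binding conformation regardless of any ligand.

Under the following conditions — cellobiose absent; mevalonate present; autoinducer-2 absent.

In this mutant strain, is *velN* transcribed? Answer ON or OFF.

Cellobiose is absent, so HaxD is inactive.
SovM is constitutively active in this strain.
With repressor SovM bound, *nerE* is not transcribed.
So NerE is not produced.
With no repressor bound, *kulH* is transcribed.
So KulH is produced and active.
Autoinducer-2 is absent, so MorL is active.
HolN is produced constitutively and is active.
With repressor HolN bound, *haxQ* is not transcribed.
So HaxQ is not produced.
With repressor KulH bound, *velN* is not transcribed.

OFF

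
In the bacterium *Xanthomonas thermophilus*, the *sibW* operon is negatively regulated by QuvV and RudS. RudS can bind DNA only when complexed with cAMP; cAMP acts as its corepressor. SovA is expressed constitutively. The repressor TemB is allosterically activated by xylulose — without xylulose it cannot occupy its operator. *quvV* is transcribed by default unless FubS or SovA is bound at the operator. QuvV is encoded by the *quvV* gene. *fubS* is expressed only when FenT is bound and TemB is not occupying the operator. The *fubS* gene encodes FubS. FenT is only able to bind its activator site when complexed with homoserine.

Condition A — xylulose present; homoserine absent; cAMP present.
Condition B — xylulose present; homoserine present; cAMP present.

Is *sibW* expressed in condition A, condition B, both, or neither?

Condition A:
Xylulose is present, so TemB is active.
Homoserine is absent, so FenT is inactive.
With repressor TemB bound, *fubS* is not transcribed.
So FubS is not produced.
SovA is produced constitutively and is active.
With repressor SovA bound, *quvV* is not transcribed.
So QuvV is not produced.
cAMP is present, so RudS is active.
With repressor RudS bound, *sibW* is not transcribed.
→ *sibW* is OFF in A.
Condition B:
Xylulose is present, so TemB is active.
Homoserine is present, so FenT is active.
With repressor TemB bound, *fubS* is not transcribed.
So FubS is not produced.
SovA is produced constitutively and is active.
With repressor SovA bound, *quvV* is not transcribed.
So QuvV is not produced.
cAMP is present, so RudS is active.
With repressor RudS bound, *sibW* is not transcribed.
→ *sibW* is OFF in B.

neither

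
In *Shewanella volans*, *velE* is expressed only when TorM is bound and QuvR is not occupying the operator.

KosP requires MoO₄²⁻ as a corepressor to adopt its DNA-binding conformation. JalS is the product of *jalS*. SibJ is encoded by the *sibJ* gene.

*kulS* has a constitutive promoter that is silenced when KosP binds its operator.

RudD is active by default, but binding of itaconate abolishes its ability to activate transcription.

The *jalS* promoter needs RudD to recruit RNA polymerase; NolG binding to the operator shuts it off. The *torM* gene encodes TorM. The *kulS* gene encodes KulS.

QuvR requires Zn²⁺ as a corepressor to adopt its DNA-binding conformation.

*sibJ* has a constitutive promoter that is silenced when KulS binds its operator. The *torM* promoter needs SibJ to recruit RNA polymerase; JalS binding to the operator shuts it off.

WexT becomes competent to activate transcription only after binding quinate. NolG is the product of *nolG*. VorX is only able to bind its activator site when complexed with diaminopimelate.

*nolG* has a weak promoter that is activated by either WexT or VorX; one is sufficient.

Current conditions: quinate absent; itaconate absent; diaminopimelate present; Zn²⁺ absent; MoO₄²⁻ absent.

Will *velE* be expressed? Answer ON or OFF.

Zn²⁺ is absent, so QuvR is inactive.
MoO₄²⁻ is absent, so KosP is inactive.
With no repressor bound, *kulS* is transcribed.
So KulS is produced and active.
With repressor KulS bound, *sibJ* is not transcribed.
So SibJ is not produced.
Itaconate is absent, so RudD is active.
Quinate is absent, so WexT is inactive.
Diaminopimelate is present, so VorX is active.
Activator VorX is present, so *nolG* is transcribed.
So NolG is produced and active.
With repressor NolG bound, *jalS* is not transcribed.
So JalS is not produced.
Required activator SibJ is absent, so *torM* is not transcribed.
So TorM is not produced.
Required activator TorM is absent, so *velE* is not transcribed.

OFF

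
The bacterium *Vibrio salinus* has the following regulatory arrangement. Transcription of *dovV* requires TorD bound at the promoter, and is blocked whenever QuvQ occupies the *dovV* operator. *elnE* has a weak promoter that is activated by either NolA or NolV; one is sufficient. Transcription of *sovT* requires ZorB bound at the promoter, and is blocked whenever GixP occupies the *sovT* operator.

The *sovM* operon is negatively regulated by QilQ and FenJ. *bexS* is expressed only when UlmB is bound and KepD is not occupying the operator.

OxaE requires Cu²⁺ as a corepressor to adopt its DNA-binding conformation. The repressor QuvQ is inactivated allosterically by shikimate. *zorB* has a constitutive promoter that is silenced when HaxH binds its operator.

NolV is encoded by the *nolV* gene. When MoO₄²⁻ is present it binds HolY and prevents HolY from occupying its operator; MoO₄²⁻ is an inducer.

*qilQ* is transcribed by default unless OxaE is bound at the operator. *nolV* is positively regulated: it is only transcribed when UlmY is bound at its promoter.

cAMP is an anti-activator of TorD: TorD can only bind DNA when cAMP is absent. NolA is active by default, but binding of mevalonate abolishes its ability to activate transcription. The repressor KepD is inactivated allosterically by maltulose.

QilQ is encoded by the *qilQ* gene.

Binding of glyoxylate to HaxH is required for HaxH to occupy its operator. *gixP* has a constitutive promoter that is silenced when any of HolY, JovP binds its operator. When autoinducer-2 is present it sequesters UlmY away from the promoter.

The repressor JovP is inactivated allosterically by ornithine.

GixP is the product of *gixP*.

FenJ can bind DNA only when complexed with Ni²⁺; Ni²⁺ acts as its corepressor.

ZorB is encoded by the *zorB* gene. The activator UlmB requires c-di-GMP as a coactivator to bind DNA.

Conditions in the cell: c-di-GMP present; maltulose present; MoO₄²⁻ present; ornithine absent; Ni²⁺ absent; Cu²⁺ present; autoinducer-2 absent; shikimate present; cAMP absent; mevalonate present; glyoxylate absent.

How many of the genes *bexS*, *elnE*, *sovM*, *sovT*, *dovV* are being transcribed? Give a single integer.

5

Maltulose is present, so KepD is inactive.
c-di-GMP is present, so UlmB is active.
No repressor is bound and UlmB is active, so *bexS* is transcribed.
→ *bexS* is ON.
Mevalonate is present, so NolA is inactive.
Autoinducer-2 is absent, so UlmY is active.
No repressor is bound and UlmY is active, so *nolV* is transcribed.
So NolV is produced and active.
Activator NolV is present, so *elnE* is transcribed.
→ *elnE* is ON.
Cu²⁺ is present, so OxaE is active.
With repressor OxaE bound, *qilQ* is not transcribed.
So QilQ is not produced.
Ni²⁺ is absent, so FenJ is inactive.
With no repressor bound, *sovM* is transcribed.
→ *sovM* is ON.
MoO₄²⁻ is present, so HolY is inactive.
Ornithine is absent, so JovP is active.
With repressor JovP bound, *gixP* is not transcribed.
So GixP is not produced.
Glyoxylate is absent, so HaxH is inactive.
With no repressor bound, *zorB* is transcribed.
So ZorB is produced and active.
No repressor is bound and ZorB is active, so *sovT* is transcribed.
→ *sovT* is ON.
Shikimate is present, so QuvQ is inactive.
cAMP is absent, so TorD is active.
No repressor is bound and TorD is active, so *dovV* is transcribed.
→ *dovV* is ON.
5 of the 5 genes are transcribed.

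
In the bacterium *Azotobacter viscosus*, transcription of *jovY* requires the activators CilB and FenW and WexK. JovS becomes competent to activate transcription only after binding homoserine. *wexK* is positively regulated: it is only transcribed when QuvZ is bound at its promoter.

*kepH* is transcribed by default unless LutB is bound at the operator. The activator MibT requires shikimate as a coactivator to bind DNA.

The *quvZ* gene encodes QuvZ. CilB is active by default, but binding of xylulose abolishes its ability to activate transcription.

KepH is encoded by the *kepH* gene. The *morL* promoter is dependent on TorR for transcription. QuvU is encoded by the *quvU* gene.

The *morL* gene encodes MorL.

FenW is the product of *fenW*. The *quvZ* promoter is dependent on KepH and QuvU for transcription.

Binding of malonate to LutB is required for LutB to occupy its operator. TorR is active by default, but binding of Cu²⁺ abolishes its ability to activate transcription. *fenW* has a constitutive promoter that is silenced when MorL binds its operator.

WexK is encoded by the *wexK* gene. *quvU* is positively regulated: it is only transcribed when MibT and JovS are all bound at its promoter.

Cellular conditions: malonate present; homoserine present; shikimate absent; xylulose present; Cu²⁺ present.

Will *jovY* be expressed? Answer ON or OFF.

OFF

Xylulose is present, so CilB is inactive.
Cu²⁺ is present, so TorR is inactive.
Required activator TorR is absent, so *morL* is not transcribed.
So MorL is not produced.
With no repressor bound, *fenW* is transcribed.
So FenW is produced and active.
Malonate is present, so LutB is active.
With repressor LutB bound, *kepH* is not transcribed.
So KepH is not produced.
Shikimate is absent, so MibT is inactive.
Homoserine is present, so JovS is active.
Required activator MibT is absent, so *quvU* is not transcribed.
So QuvU is not produced.
Required activator KepH is absent, so *quvZ* is not transcribed.
So QuvZ is not produced.
Required activator QuvZ is absent, so *wexK* is not transcribed.
So WexK is not produced.
Required activator CilB is absent, so *jovY* is not transcribed.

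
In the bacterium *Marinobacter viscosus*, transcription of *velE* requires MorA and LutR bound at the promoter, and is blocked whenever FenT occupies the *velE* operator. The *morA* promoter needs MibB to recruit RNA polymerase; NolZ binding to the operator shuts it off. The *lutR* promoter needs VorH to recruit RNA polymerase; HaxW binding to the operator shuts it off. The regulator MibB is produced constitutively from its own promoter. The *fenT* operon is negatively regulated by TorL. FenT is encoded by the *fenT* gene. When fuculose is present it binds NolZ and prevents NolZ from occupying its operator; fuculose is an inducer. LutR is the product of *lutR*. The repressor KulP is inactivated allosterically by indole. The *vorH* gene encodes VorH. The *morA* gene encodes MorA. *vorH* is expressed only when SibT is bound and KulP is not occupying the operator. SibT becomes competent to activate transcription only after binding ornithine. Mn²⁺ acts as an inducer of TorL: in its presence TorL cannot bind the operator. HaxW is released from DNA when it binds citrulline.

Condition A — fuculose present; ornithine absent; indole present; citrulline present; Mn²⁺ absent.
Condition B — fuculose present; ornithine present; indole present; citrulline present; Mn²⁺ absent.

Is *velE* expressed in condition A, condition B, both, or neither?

B only

Condition A:
MibB is produced constitutively and is active.
Fuculose is present, so NolZ is inactive.
No repressor is bound and MibB is active, so *morA* is transcribed.
So MorA is produced and active.
Ornithine is absent, so SibT is inactive.
Indole is present, so KulP is inactive.
Required activator SibT is absent, so *vorH* is not transcribed.
So VorH is not produced.
Citrulline is present, so HaxW is inactive.
Required activator VorH is absent, so *lutR* is not transcribed.
So LutR is not produced.
Mn²⁺ is absent, so TorL is active.
With repressor TorL bound, *fenT* is not transcribed.
So FenT is not produced.
Required activator LutR is absent, so *velE* is not transcribed.
→ *velE* is OFF in A.
Condition B:
MibB is produced constitutively and is active.
Fuculose is present, so NolZ is inactive.
No repressor is bound and MibB is active, so *morA* is transcribed.
So MorA is produced and active.
Ornithine is present, so SibT is active.
Indole is present, so KulP is inactive.
No repressor is bound and SibT is active, so *vorH* is transcribed.
So VorH is produced and active.
Citrulline is present, so HaxW is inactive.
No repressor is bound and VorH is active, so *lutR* is transcribed.
So LutR is produced and active.
Mn²⁺ is absent, so TorL is active.
With repressor TorL bound, *fenT* is not transcribed.
So FenT is not produced.
No repressor is bound and MorA and LutR are active, so *velE* is transcribed.
→ *velE* is ON in B.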